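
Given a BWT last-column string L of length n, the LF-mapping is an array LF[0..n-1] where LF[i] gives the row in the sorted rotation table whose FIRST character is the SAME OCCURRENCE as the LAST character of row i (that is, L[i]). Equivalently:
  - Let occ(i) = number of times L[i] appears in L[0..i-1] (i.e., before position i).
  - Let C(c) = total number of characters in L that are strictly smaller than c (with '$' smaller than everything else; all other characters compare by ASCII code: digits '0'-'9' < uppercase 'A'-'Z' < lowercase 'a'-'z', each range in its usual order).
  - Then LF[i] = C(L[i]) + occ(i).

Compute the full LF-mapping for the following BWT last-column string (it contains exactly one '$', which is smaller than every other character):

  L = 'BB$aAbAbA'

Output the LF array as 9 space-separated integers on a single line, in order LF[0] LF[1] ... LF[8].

Answer: 4 5 0 6 1 7 2 8 3

Derivation:
Char counts: '$':1, 'A':3, 'B':2, 'a':1, 'b':2
C (first-col start): C('$')=0, C('A')=1, C('B')=4, C('a')=6, C('b')=7
L[0]='B': occ=0, LF[0]=C('B')+0=4+0=4
L[1]='B': occ=1, LF[1]=C('B')+1=4+1=5
L[2]='$': occ=0, LF[2]=C('$')+0=0+0=0
L[3]='a': occ=0, LF[3]=C('a')+0=6+0=6
L[4]='A': occ=0, LF[4]=C('A')+0=1+0=1
L[5]='b': occ=0, LF[5]=C('b')+0=7+0=7
L[6]='A': occ=1, LF[6]=C('A')+1=1+1=2
L[7]='b': occ=1, LF[7]=C('b')+1=7+1=8
L[8]='A': occ=2, LF[8]=C('A')+2=1+2=3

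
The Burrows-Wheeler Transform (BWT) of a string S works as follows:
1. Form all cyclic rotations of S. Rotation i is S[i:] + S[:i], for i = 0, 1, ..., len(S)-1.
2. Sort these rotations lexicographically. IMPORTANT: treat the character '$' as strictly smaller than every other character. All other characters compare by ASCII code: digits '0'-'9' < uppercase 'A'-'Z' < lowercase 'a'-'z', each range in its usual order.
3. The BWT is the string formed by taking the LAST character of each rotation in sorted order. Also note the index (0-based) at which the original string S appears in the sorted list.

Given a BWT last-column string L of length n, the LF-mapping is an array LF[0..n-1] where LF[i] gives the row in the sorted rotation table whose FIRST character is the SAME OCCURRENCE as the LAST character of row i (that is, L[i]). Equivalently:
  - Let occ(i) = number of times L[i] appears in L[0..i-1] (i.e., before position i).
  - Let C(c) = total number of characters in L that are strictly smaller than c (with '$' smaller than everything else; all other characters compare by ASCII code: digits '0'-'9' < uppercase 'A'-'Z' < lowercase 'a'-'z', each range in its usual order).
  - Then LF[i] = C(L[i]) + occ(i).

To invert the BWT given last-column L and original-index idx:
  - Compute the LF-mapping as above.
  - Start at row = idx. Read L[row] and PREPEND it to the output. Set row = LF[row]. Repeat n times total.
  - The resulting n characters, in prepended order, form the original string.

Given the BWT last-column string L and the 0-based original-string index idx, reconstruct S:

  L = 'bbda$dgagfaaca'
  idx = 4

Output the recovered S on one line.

LF mapping: 6 7 9 1 0 10 12 2 13 11 3 4 8 5
Walk LF starting at row 4, prepending L[row]:
  step 1: row=4, L[4]='$', prepend. Next row=LF[4]=0
  step 2: row=0, L[0]='b', prepend. Next row=LF[0]=6
  step 3: row=6, L[6]='g', prepend. Next row=LF[6]=12
  step 4: row=12, L[12]='c', prepend. Next row=LF[12]=8
  step 5: row=8, L[8]='g', prepend. Next row=LF[8]=13
  step 6: row=13, L[13]='a', prepend. Next row=LF[13]=5
  step 7: row=5, L[5]='d', prepend. Next row=LF[5]=10
  step 8: row=10, L[10]='a', prepend. Next row=LF[10]=3
  step 9: row=3, L[3]='a', prepend. Next row=LF[3]=1
  step 10: row=1, L[1]='b', prepend. Next row=LF[1]=7
  step 11: row=7, L[7]='a', prepend. Next row=LF[7]=2
  step 12: row=2, L[2]='d', prepend. Next row=LF[2]=9
  step 13: row=9, L[9]='f', prepend. Next row=LF[9]=11
  step 14: row=11, L[11]='a', prepend. Next row=LF[11]=4
Reversed output: afdabaadagcgb$

Answer: afdabaadagcgb$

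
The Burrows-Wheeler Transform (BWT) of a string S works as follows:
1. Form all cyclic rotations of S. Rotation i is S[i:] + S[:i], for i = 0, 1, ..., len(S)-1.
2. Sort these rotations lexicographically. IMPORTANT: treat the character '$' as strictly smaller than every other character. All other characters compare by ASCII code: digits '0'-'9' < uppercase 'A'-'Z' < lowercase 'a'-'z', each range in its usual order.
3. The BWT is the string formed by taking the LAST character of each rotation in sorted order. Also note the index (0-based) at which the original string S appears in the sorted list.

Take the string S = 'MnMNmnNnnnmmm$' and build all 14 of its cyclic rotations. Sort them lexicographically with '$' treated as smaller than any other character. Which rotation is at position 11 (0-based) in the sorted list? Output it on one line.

Answer: nmmm$MnMNmnNnn

Derivation:
All 14 rotations (rotation i = S[i:]+S[:i]):
  rot[0] = MnMNmnNnnnmmm$
  rot[1] = nMNmnNnnnmmm$M
  rot[2] = MNmnNnnnmmm$Mn
  rot[3] = NmnNnnnmmm$MnM
  rot[4] = mnNnnnmmm$MnMN
  rot[5] = nNnnnmmm$MnMNm
  rot[6] = Nnnnmmm$MnMNmn
  rot[7] = nnnmmm$MnMNmnN
  rot[8] = nnmmm$MnMNmnNn
  rot[9] = nmmm$MnMNmnNnn
  rot[10] = mmm$MnMNmnNnnn
  rot[11] = mm$MnMNmnNnnnm
  rot[12] = m$MnMNmnNnnnmm
  rot[13] = $MnMNmnNnnnmmm
Sorted (with $ < everything):
  sorted[0] = $MnMNmnNnnnmmm
  sorted[1] = MNmnNnnnmmm$Mn
  sorted[2] = MnMNmnNnnnmmm$
  sorted[3] = NmnNnnnmmm$MnM
  sorted[4] = Nnnnmmm$MnMNmn
  sorted[5] = m$MnMNmnNnnnmm
  sorted[6] = mm$MnMNmnNnnnm
  sorted[7] = mmm$MnMNmnNnnn
  sorted[8] = mnNnnnmmm$MnMN
  sorted[9] = nMNmnNnnnmmm$M
  sorted[10] = nNnnnmmm$MnMNm
  sorted[11] = nmmm$MnMNmnNnn
  sorted[12] = nnmmm$MnMNmnNn
  sorted[13] = nnnmmm$MnMNmnN
sorted[11] = nmmm$MnMNmnNnn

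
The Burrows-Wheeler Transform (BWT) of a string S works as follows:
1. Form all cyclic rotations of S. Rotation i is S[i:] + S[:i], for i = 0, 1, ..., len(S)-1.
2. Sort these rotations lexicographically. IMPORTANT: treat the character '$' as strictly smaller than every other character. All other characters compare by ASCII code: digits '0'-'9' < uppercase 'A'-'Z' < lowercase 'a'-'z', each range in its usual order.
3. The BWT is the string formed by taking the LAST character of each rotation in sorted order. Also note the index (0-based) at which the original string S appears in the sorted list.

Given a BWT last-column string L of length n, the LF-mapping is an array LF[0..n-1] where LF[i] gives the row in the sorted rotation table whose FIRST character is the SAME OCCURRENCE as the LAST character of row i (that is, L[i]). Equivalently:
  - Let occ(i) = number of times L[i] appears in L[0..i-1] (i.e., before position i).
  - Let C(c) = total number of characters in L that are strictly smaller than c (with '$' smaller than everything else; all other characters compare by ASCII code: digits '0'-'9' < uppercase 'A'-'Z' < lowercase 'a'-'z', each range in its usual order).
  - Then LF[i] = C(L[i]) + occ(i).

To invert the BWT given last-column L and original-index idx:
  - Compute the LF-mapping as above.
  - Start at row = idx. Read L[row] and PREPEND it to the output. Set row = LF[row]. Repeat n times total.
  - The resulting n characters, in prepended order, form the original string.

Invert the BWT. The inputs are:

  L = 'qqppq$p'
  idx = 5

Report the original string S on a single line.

LF mapping: 4 5 1 2 6 0 3
Walk LF starting at row 5, prepending L[row]:
  step 1: row=5, L[5]='$', prepend. Next row=LF[5]=0
  step 2: row=0, L[0]='q', prepend. Next row=LF[0]=4
  step 3: row=4, L[4]='q', prepend. Next row=LF[4]=6
  step 4: row=6, L[6]='p', prepend. Next row=LF[6]=3
  step 5: row=3, L[3]='p', prepend. Next row=LF[3]=2
  step 6: row=2, L[2]='p', prepend. Next row=LF[2]=1
  step 7: row=1, L[1]='q', prepend. Next row=LF[1]=5
Reversed output: qpppqq$

Answer: qpppqq$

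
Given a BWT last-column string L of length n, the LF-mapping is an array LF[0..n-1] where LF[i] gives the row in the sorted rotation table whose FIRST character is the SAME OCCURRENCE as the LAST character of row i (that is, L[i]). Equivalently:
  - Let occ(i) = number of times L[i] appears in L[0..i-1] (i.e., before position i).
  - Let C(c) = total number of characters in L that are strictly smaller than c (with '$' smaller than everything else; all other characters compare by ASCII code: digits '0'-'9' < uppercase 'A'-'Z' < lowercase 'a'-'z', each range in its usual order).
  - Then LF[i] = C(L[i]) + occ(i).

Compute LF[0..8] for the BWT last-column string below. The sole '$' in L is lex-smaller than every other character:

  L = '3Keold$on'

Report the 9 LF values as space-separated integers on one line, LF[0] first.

Answer: 1 2 4 7 5 3 0 8 6

Derivation:
Char counts: '$':1, '3':1, 'K':1, 'd':1, 'e':1, 'l':1, 'n':1, 'o':2
C (first-col start): C('$')=0, C('3')=1, C('K')=2, C('d')=3, C('e')=4, C('l')=5, C('n')=6, C('o')=7
L[0]='3': occ=0, LF[0]=C('3')+0=1+0=1
L[1]='K': occ=0, LF[1]=C('K')+0=2+0=2
L[2]='e': occ=0, LF[2]=C('e')+0=4+0=4
L[3]='o': occ=0, LF[3]=C('o')+0=7+0=7
L[4]='l': occ=0, LF[4]=C('l')+0=5+0=5
L[5]='d': occ=0, LF[5]=C('d')+0=3+0=3
L[6]='$': occ=0, LF[6]=C('$')+0=0+0=0
L[7]='o': occ=1, LF[7]=C('o')+1=7+1=8
L[8]='n': occ=0, LF[8]=C('n')+0=6+0=6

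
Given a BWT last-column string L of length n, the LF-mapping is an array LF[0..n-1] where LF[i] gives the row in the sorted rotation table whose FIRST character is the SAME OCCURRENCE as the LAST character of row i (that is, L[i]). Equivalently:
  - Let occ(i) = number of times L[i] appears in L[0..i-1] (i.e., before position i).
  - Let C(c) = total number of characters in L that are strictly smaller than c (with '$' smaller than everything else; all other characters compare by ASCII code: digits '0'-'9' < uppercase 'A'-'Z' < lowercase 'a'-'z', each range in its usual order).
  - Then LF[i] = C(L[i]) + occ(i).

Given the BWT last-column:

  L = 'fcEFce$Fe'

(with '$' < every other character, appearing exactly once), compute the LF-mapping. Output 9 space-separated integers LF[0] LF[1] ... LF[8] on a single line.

Char counts: '$':1, 'E':1, 'F':2, 'c':2, 'e':2, 'f':1
C (first-col start): C('$')=0, C('E')=1, C('F')=2, C('c')=4, C('e')=6, C('f')=8
L[0]='f': occ=0, LF[0]=C('f')+0=8+0=8
L[1]='c': occ=0, LF[1]=C('c')+0=4+0=4
L[2]='E': occ=0, LF[2]=C('E')+0=1+0=1
L[3]='F': occ=0, LF[3]=C('F')+0=2+0=2
L[4]='c': occ=1, LF[4]=C('c')+1=4+1=5
L[5]='e': occ=0, LF[5]=C('e')+0=6+0=6
L[6]='$': occ=0, LF[6]=C('$')+0=0+0=0
L[7]='F': occ=1, LF[7]=C('F')+1=2+1=3
L[8]='e': occ=1, LF[8]=C('e')+1=6+1=7

Answer: 8 4 1 2 5 6 0 3 7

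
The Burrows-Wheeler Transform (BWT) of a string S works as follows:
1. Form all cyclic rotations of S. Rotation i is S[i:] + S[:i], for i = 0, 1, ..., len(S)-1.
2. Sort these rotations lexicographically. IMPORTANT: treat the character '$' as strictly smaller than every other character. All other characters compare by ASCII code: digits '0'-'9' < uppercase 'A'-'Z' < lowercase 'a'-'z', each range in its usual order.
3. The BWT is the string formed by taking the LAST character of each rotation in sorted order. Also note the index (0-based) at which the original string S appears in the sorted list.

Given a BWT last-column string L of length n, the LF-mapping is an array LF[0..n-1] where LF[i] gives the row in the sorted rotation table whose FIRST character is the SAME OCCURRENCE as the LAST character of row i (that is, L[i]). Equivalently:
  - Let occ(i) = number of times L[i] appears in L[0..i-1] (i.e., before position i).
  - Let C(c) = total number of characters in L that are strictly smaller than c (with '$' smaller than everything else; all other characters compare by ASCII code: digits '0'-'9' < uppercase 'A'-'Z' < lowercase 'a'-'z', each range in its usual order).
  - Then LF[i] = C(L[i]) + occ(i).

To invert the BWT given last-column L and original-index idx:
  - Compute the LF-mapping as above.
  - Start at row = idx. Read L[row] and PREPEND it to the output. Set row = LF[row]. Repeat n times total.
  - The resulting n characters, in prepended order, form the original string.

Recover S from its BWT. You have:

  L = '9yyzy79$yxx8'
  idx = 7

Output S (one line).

Answer: y7xy9xyy8z9$

Derivation:
LF mapping: 3 7 8 11 9 1 4 0 10 5 6 2
Walk LF starting at row 7, prepending L[row]:
  step 1: row=7, L[7]='$', prepend. Next row=LF[7]=0
  step 2: row=0, L[0]='9', prepend. Next row=LF[0]=3
  step 3: row=3, L[3]='z', prepend. Next row=LF[3]=11
  step 4: row=11, L[11]='8', prepend. Next row=LF[11]=2
  step 5: row=2, L[2]='y', prepend. Next row=LF[2]=8
  step 6: row=8, L[8]='y', prepend. Next row=LF[8]=10
  step 7: row=10, L[10]='x', prepend. Next row=LF[10]=6
  step 8: row=6, L[6]='9', prepend. Next row=LF[6]=4
  step 9: row=4, L[4]='y', prepend. Next row=LF[4]=9
  step 10: row=9, L[9]='x', prepend. Next row=LF[9]=5
  step 11: row=5, L[5]='7', prepend. Next row=LF[5]=1
  step 12: row=1, L[1]='y', prepend. Next row=LF[1]=7
Reversed output: y7xy9xyy8z9$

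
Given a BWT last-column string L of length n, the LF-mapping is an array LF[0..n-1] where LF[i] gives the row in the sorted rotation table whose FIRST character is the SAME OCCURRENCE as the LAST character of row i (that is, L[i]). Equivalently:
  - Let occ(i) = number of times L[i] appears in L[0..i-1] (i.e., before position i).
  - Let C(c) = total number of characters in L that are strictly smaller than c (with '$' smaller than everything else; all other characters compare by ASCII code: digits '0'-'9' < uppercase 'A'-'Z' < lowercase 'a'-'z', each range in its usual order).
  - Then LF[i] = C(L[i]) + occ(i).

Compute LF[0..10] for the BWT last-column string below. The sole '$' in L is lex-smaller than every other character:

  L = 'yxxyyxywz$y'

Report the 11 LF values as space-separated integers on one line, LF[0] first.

Answer: 5 2 3 6 7 4 8 1 10 0 9

Derivation:
Char counts: '$':1, 'w':1, 'x':3, 'y':5, 'z':1
C (first-col start): C('$')=0, C('w')=1, C('x')=2, C('y')=5, C('z')=10
L[0]='y': occ=0, LF[0]=C('y')+0=5+0=5
L[1]='x': occ=0, LF[1]=C('x')+0=2+0=2
L[2]='x': occ=1, LF[2]=C('x')+1=2+1=3
L[3]='y': occ=1, LF[3]=C('y')+1=5+1=6
L[4]='y': occ=2, LF[4]=C('y')+2=5+2=7
L[5]='x': occ=2, LF[5]=C('x')+2=2+2=4
L[6]='y': occ=3, LF[6]=C('y')+3=5+3=8
L[7]='w': occ=0, LF[7]=C('w')+0=1+0=1
L[8]='z': occ=0, LF[8]=C('z')+0=10+0=10
L[9]='$': occ=0, LF[9]=C('$')+0=0+0=0
L[10]='y': occ=4, LF[10]=C('y')+4=5+4=9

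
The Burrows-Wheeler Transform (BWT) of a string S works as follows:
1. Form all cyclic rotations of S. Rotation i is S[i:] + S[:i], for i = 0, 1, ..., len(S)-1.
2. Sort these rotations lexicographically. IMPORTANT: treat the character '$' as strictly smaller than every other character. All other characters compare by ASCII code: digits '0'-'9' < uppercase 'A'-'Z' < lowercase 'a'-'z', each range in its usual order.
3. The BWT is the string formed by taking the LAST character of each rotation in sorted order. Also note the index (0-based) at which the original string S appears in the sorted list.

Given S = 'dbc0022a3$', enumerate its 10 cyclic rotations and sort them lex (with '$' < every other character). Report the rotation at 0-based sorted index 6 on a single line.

All 10 rotations (rotation i = S[i:]+S[:i]):
  rot[0] = dbc0022a3$
  rot[1] = bc0022a3$d
  rot[2] = c0022a3$db
  rot[3] = 0022a3$dbc
  rot[4] = 022a3$dbc0
  rot[5] = 22a3$dbc00
  rot[6] = 2a3$dbc002
  rot[7] = a3$dbc0022
  rot[8] = 3$dbc0022a
  rot[9] = $dbc0022a3
Sorted (with $ < everything):
  sorted[0] = $dbc0022a3
  sorted[1] = 0022a3$dbc
  sorted[2] = 022a3$dbc0
  sorted[3] = 22a3$dbc00
  sorted[4] = 2a3$dbc002
  sorted[5] = 3$dbc0022a
  sorted[6] = a3$dbc0022
  sorted[7] = bc0022a3$d
  sorted[8] = c0022a3$db
  sorted[9] = dbc0022a3$
sorted[6] = a3$dbc0022

Answer: a3$dbc0022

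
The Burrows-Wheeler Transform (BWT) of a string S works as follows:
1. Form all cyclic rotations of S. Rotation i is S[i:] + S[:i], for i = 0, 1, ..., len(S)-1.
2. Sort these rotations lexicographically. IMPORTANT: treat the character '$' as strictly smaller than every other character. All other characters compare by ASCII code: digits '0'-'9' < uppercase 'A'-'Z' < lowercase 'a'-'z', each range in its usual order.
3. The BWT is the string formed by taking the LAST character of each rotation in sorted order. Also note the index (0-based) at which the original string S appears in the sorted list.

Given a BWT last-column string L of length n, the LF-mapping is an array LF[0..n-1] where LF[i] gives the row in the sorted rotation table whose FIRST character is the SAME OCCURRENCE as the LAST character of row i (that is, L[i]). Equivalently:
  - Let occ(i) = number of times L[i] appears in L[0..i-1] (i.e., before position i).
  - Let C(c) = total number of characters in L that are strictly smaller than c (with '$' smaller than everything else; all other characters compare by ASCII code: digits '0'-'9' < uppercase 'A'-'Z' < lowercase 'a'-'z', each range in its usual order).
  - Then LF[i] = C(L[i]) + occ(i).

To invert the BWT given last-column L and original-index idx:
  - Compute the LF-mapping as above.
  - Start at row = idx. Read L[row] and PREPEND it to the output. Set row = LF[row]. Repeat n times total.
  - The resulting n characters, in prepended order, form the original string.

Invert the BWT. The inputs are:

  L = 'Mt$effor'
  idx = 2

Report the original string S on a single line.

LF mapping: 1 7 0 2 3 4 5 6
Walk LF starting at row 2, prepending L[row]:
  step 1: row=2, L[2]='$', prepend. Next row=LF[2]=0
  step 2: row=0, L[0]='M', prepend. Next row=LF[0]=1
  step 3: row=1, L[1]='t', prepend. Next row=LF[1]=7
  step 4: row=7, L[7]='r', prepend. Next row=LF[7]=6
  step 5: row=6, L[6]='o', prepend. Next row=LF[6]=5
  step 6: row=5, L[5]='f', prepend. Next row=LF[5]=4
  step 7: row=4, L[4]='f', prepend. Next row=LF[4]=3
  step 8: row=3, L[3]='e', prepend. Next row=LF[3]=2
Reversed output: effortM$

Answer: effortM$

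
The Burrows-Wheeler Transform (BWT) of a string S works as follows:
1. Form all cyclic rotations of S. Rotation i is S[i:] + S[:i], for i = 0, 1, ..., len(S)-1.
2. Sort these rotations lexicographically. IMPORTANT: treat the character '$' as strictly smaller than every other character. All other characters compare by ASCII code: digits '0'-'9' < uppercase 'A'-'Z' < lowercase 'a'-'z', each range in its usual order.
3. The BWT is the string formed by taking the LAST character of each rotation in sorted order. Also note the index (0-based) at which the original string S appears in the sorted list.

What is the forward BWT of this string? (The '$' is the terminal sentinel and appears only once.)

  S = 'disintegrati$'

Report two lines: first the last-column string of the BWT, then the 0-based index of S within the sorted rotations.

All 13 rotations (rotation i = S[i:]+S[:i]):
  rot[0] = disintegrati$
  rot[1] = isintegrati$d
  rot[2] = sintegrati$di
  rot[3] = integrati$dis
  rot[4] = ntegrati$disi
  rot[5] = tegrati$disin
  rot[6] = egrati$disint
  rot[7] = grati$disinte
  rot[8] = rati$disinteg
  rot[9] = ati$disintegr
  rot[10] = ti$disintegra
  rot[11] = i$disintegrat
  rot[12] = $disintegrati
Sorted (with $ < everything):
  sorted[0] = $disintegrati  (last char: 'i')
  sorted[1] = ati$disintegr  (last char: 'r')
  sorted[2] = disintegrati$  (last char: '$')
  sorted[3] = egrati$disint  (last char: 't')
  sorted[4] = grati$disinte  (last char: 'e')
  sorted[5] = i$disintegrat  (last char: 't')
  sorted[6] = integrati$dis  (last char: 's')
  sorted[7] = isintegrati$d  (last char: 'd')
  sorted[8] = ntegrati$disi  (last char: 'i')
  sorted[9] = rati$disinteg  (last char: 'g')
  sorted[10] = sintegrati$di  (last char: 'i')
  sorted[11] = tegrati$disin  (last char: 'n')
  sorted[12] = ti$disintegra  (last char: 'a')
Last column: ir$tetsdigina
Original string S is at sorted index 2

Answer: ir$tetsdigina
2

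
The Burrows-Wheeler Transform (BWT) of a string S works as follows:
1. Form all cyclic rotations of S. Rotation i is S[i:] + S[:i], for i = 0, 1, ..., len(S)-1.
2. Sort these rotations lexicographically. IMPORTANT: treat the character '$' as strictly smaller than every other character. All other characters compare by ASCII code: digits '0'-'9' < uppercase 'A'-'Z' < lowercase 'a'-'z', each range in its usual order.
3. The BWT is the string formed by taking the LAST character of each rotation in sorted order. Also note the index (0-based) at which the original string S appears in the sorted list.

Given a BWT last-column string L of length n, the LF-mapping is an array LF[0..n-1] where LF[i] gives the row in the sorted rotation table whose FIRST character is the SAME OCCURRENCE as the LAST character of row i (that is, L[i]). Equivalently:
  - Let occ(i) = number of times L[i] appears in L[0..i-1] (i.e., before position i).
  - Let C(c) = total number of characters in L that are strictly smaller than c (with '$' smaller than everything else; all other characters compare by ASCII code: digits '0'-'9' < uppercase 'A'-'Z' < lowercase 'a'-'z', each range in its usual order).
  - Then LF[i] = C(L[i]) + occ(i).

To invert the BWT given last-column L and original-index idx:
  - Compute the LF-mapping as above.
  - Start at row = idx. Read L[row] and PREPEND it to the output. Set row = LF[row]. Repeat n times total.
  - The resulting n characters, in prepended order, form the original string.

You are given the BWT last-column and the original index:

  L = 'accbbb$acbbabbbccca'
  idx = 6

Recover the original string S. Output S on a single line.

Answer: baccccbbbbcabbabca$

Derivation:
LF mapping: 1 13 14 5 6 7 0 2 15 8 9 3 10 11 12 16 17 18 4
Walk LF starting at row 6, prepending L[row]:
  step 1: row=6, L[6]='$', prepend. Next row=LF[6]=0
  step 2: row=0, L[0]='a', prepend. Next row=LF[0]=1
  step 3: row=1, L[1]='c', prepend. Next row=LF[1]=13
  step 4: row=13, L[13]='b', prepend. Next row=LF[13]=11
  step 5: row=11, L[11]='a', prepend. Next row=LF[11]=3
  step 6: row=3, L[3]='b', prepend. Next row=LF[3]=5
  step 7: row=5, L[5]='b', prepend. Next row=LF[5]=7
  step 8: row=7, L[7]='a', prepend. Next row=LF[7]=2
  step 9: row=2, L[2]='c', prepend. Next row=LF[2]=14
  step 10: row=14, L[14]='b', prepend. Next row=LF[14]=12
  step 11: row=12, L[12]='b', prepend. Next row=LF[12]=10
  step 12: row=10, L[10]='b', prepend. Next row=LF[10]=9
  step 13: row=9, L[9]='b', prepend. Next row=LF[9]=8
  step 14: row=8, L[8]='c', prepend. Next row=LF[8]=15
  step 15: row=15, L[15]='c', prepend. Next row=LF[15]=16
  step 16: row=16, L[16]='c', prepend. Next row=LF[16]=17
  step 17: row=17, L[17]='c', prepend. Next row=LF[17]=18
  step 18: row=18, L[18]='a', prepend. Next row=LF[18]=4
  step 19: row=4, L[4]='b', prepend. Next row=LF[4]=6
Reversed output: baccccbbbbcabbabca$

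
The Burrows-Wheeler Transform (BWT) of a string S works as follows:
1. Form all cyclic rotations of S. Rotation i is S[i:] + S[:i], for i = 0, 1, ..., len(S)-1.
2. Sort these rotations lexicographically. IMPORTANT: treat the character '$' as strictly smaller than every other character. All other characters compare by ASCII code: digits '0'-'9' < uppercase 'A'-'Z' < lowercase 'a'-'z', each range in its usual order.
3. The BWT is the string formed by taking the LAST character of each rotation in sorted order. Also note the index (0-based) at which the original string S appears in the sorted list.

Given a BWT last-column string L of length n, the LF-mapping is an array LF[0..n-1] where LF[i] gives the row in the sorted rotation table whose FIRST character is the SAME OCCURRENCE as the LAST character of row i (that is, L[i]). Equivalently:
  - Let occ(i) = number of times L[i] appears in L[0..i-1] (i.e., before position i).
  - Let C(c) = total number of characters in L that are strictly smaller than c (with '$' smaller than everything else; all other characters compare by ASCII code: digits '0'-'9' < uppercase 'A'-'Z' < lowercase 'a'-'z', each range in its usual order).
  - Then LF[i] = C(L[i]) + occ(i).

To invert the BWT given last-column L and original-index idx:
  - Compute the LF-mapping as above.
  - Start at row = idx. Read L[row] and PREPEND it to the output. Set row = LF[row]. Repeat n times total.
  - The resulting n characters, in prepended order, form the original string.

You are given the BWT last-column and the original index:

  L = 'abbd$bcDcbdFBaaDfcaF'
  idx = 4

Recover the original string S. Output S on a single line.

Answer: FbDabadbBbFfcdDcaca$

Derivation:
LF mapping: 6 10 11 17 0 12 14 2 15 13 18 4 1 7 8 3 19 16 9 5
Walk LF starting at row 4, prepending L[row]:
  step 1: row=4, L[4]='$', prepend. Next row=LF[4]=0
  step 2: row=0, L[0]='a', prepend. Next row=LF[0]=6
  step 3: row=6, L[6]='c', prepend. Next row=LF[6]=14
  step 4: row=14, L[14]='a', prepend. Next row=LF[14]=8
  step 5: row=8, L[8]='c', prepend. Next row=LF[8]=15
  step 6: row=15, L[15]='D', prepend. Next row=LF[15]=3
  step 7: row=3, L[3]='d', prepend. Next row=LF[3]=17
  step 8: row=17, L[17]='c', prepend. Next row=LF[17]=16
  step 9: row=16, L[16]='f', prepend. Next row=LF[16]=19
  step 10: row=19, L[19]='F', prepend. Next row=LF[19]=5
  step 11: row=5, L[5]='b', prepend. Next row=LF[5]=12
  step 12: row=12, L[12]='B', prepend. Next row=LF[12]=1
  step 13: row=1, L[1]='b', prepend. Next row=LF[1]=10
  step 14: row=10, L[10]='d', prepend. Next row=LF[10]=18
  step 15: row=18, L[18]='a', prepend. Next row=LF[18]=9
  step 16: row=9, L[9]='b', prepend. Next row=LF[9]=13
  step 17: row=13, L[13]='a', prepend. Next row=LF[13]=7
  step 18: row=7, L[7]='D', prepend. Next row=LF[7]=2
  step 19: row=2, L[2]='b', prepend. Next row=LF[2]=11
  step 20: row=11, L[11]='F', prepend. Next row=LF[11]=4
Reversed output: FbDabadbBbFfcdDcaca$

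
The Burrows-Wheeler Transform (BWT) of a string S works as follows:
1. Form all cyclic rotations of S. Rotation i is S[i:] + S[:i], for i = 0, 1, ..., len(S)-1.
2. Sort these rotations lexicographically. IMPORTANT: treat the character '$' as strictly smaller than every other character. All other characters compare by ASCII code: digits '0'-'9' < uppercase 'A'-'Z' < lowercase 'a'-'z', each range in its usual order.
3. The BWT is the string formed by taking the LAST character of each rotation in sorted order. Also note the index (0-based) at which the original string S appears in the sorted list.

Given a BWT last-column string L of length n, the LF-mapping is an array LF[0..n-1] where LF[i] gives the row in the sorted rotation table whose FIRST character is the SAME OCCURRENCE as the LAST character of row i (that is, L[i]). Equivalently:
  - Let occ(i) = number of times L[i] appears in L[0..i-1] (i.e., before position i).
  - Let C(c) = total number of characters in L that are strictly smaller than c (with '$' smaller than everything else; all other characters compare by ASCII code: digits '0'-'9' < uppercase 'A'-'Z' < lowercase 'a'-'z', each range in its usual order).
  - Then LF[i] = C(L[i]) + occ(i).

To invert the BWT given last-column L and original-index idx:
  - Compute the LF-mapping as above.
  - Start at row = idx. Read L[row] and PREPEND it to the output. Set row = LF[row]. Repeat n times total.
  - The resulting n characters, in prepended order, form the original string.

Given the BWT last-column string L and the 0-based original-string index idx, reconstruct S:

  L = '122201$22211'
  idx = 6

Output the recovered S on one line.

LF mapping: 2 6 7 8 1 3 0 9 10 11 4 5
Walk LF starting at row 6, prepending L[row]:
  step 1: row=6, L[6]='$', prepend. Next row=LF[6]=0
  step 2: row=0, L[0]='1', prepend. Next row=LF[0]=2
  step 3: row=2, L[2]='2', prepend. Next row=LF[2]=7
  step 4: row=7, L[7]='2', prepend. Next row=LF[7]=9
  step 5: row=9, L[9]='2', prepend. Next row=LF[9]=11
  step 6: row=11, L[11]='1', prepend. Next row=LF[11]=5
  step 7: row=5, L[5]='1', prepend. Next row=LF[5]=3
  step 8: row=3, L[3]='2', prepend. Next row=LF[3]=8
  step 9: row=8, L[8]='2', prepend. Next row=LF[8]=10
  step 10: row=10, L[10]='1', prepend. Next row=LF[10]=4
  step 11: row=4, L[4]='0', prepend. Next row=LF[4]=1
  step 12: row=1, L[1]='2', prepend. Next row=LF[1]=6
Reversed output: 20122112221$

Answer: 20122112221$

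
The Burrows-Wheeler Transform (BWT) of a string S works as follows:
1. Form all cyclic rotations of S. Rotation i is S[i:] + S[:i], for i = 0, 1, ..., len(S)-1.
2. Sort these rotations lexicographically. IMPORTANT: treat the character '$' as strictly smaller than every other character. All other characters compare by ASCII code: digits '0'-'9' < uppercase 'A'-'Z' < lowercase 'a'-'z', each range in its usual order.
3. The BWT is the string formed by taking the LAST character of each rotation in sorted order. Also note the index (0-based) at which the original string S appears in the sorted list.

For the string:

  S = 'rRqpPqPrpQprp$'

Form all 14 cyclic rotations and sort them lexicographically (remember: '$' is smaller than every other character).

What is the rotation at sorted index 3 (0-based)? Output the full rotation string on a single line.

Answer: Qprp$rRqpPqPrp

Derivation:
All 14 rotations (rotation i = S[i:]+S[:i]):
  rot[0] = rRqpPqPrpQprp$
  rot[1] = RqpPqPrpQprp$r
  rot[2] = qpPqPrpQprp$rR
  rot[3] = pPqPrpQprp$rRq
  rot[4] = PqPrpQprp$rRqp
  rot[5] = qPrpQprp$rRqpP
  rot[6] = PrpQprp$rRqpPq
  rot[7] = rpQprp$rRqpPqP
  rot[8] = pQprp$rRqpPqPr
  rot[9] = Qprp$rRqpPqPrp
  rot[10] = prp$rRqpPqPrpQ
  rot[11] = rp$rRqpPqPrpQp
  rot[12] = p$rRqpPqPrpQpr
  rot[13] = $rRqpPqPrpQprp
Sorted (with $ < everything):
  sorted[0] = $rRqpPqPrpQprp
  sorted[1] = PqPrpQprp$rRqp
  sorted[2] = PrpQprp$rRqpPq
  sorted[3] = Qprp$rRqpPqPrp
  sorted[4] = RqpPqPrpQprp$r
  sorted[5] = p$rRqpPqPrpQpr
  sorted[6] = pPqPrpQprp$rRq
  sorted[7] = pQprp$rRqpPqPr
  sorted[8] = prp$rRqpPqPrpQ
  sorted[9] = qPrpQprp$rRqpP
  sorted[10] = qpPqPrpQprp$rR
  sorted[11] = rRqpPqPrpQprp$
  sorted[12] = rp$rRqpPqPrpQp
  sorted[13] = rpQprp$rRqpPqP
sorted[3] = Qprp$rRqpPqPrp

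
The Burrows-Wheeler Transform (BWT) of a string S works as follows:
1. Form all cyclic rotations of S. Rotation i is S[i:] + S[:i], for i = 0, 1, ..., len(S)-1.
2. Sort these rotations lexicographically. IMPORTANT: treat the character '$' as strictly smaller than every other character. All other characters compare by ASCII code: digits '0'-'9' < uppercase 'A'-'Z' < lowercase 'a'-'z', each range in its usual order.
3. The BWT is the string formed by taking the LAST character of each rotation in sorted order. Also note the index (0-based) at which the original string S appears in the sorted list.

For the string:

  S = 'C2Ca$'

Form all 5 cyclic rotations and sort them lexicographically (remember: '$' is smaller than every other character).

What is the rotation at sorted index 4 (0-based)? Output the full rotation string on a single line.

Answer: a$C2C

Derivation:
All 5 rotations (rotation i = S[i:]+S[:i]):
  rot[0] = C2Ca$
  rot[1] = 2Ca$C
  rot[2] = Ca$C2
  rot[3] = a$C2C
  rot[4] = $C2Ca
Sorted (with $ < everything):
  sorted[0] = $C2Ca
  sorted[1] = 2Ca$C
  sorted[2] = C2Ca$
  sorted[3] = Ca$C2
  sorted[4] = a$C2C
sorted[4] = a$C2C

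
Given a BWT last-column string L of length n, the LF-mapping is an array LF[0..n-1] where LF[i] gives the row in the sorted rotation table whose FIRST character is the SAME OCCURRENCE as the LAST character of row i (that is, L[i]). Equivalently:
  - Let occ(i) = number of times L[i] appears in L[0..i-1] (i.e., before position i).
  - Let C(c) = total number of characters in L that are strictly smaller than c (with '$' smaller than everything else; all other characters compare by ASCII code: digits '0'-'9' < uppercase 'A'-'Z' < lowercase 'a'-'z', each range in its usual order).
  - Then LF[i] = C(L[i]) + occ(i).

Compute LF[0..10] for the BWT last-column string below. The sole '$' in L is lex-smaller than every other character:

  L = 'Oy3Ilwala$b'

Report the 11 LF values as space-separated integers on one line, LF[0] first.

Char counts: '$':1, '3':1, 'I':1, 'O':1, 'a':2, 'b':1, 'l':2, 'w':1, 'y':1
C (first-col start): C('$')=0, C('3')=1, C('I')=2, C('O')=3, C('a')=4, C('b')=6, C('l')=7, C('w')=9, C('y')=10
L[0]='O': occ=0, LF[0]=C('O')+0=3+0=3
L[1]='y': occ=0, LF[1]=C('y')+0=10+0=10
L[2]='3': occ=0, LF[2]=C('3')+0=1+0=1
L[3]='I': occ=0, LF[3]=C('I')+0=2+0=2
L[4]='l': occ=0, LF[4]=C('l')+0=7+0=7
L[5]='w': occ=0, LF[5]=C('w')+0=9+0=9
L[6]='a': occ=0, LF[6]=C('a')+0=4+0=4
L[7]='l': occ=1, LF[7]=C('l')+1=7+1=8
L[8]='a': occ=1, LF[8]=C('a')+1=4+1=5
L[9]='$': occ=0, LF[9]=C('$')+0=0+0=0
L[10]='b': occ=0, LF[10]=C('b')+0=6+0=6

Answer: 3 10 1 2 7 9 4 8 5 0 6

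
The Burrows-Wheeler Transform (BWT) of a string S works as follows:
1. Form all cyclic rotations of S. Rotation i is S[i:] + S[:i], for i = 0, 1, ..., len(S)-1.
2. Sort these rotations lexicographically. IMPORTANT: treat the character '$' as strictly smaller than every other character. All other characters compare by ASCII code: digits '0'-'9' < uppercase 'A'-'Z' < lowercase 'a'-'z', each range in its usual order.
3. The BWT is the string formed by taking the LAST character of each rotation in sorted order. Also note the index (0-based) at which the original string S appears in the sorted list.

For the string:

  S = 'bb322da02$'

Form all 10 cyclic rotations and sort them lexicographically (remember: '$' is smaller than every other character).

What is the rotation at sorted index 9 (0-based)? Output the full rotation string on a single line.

All 10 rotations (rotation i = S[i:]+S[:i]):
  rot[0] = bb322da02$
  rot[1] = b322da02$b
  rot[2] = 322da02$bb
  rot[3] = 22da02$bb3
  rot[4] = 2da02$bb32
  rot[5] = da02$bb322
  rot[6] = a02$bb322d
  rot[7] = 02$bb322da
  rot[8] = 2$bb322da0
  rot[9] = $bb322da02
Sorted (with $ < everything):
  sorted[0] = $bb322da02
  sorted[1] = 02$bb322da
  sorted[2] = 2$bb322da0
  sorted[3] = 22da02$bb3
  sorted[4] = 2da02$bb32
  sorted[5] = 322da02$bb
  sorted[6] = a02$bb322d
  sorted[7] = b322da02$b
  sorted[8] = bb322da02$
  sorted[9] = da02$bb322
sorted[9] = da02$bb322

Answer: da02$bb322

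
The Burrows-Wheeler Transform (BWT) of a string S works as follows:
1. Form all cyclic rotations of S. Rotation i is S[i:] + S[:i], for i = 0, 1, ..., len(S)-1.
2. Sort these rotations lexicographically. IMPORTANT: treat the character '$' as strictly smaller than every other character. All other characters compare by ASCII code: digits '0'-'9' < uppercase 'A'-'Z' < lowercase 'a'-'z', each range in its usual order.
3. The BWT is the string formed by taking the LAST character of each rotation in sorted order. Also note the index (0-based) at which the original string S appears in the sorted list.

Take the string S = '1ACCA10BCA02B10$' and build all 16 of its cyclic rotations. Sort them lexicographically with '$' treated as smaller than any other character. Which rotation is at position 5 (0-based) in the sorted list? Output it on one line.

Answer: 10BCA02B10$1ACCA

Derivation:
All 16 rotations (rotation i = S[i:]+S[:i]):
  rot[0] = 1ACCA10BCA02B10$
  rot[1] = ACCA10BCA02B10$1
  rot[2] = CCA10BCA02B10$1A
  rot[3] = CA10BCA02B10$1AC
  rot[4] = A10BCA02B10$1ACC
  rot[5] = 10BCA02B10$1ACCA
  rot[6] = 0BCA02B10$1ACCA1
  rot[7] = BCA02B10$1ACCA10
  rot[8] = CA02B10$1ACCA10B
  rot[9] = A02B10$1ACCA10BC
  rot[10] = 02B10$1ACCA10BCA
  rot[11] = 2B10$1ACCA10BCA0
  rot[12] = B10$1ACCA10BCA02
  rot[13] = 10$1ACCA10BCA02B
  rot[14] = 0$1ACCA10BCA02B1
  rot[15] = $1ACCA10BCA02B10
Sorted (with $ < everything):
  sorted[0] = $1ACCA10BCA02B10
  sorted[1] = 0$1ACCA10BCA02B1
  sorted[2] = 02B10$1ACCA10BCA
  sorted[3] = 0BCA02B10$1ACCA1
  sorted[4] = 10$1ACCA10BCA02B
  sorted[5] = 10BCA02B10$1ACCA
  sorted[6] = 1ACCA10BCA02B10$
  sorted[7] = 2B10$1ACCA10BCA0
  sorted[8] = A02B10$1ACCA10BC
  sorted[9] = A10BCA02B10$1ACC
  sorted[10] = ACCA10BCA02B10$1
  sorted[11] = B10$1ACCA10BCA02
  sorted[12] = BCA02B10$1ACCA10
  sorted[13] = CA02B10$1ACCA10B
  sorted[14] = CA10BCA02B10$1AC
  sorted[15] = CCA10BCA02B10$1A
sorted[5] = 10BCA02B10$1ACCA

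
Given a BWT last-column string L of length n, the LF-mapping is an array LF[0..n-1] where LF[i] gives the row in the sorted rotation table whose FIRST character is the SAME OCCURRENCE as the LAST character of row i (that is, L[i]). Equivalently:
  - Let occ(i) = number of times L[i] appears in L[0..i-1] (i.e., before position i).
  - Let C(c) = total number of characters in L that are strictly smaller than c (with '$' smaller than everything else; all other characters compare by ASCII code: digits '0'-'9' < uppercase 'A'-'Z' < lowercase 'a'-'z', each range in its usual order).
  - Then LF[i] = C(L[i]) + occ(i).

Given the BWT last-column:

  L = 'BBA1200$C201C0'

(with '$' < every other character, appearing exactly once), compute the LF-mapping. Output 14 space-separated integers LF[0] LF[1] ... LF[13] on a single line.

Char counts: '$':1, '0':4, '1':2, '2':2, 'A':1, 'B':2, 'C':2
C (first-col start): C('$')=0, C('0')=1, C('1')=5, C('2')=7, C('A')=9, C('B')=10, C('C')=12
L[0]='B': occ=0, LF[0]=C('B')+0=10+0=10
L[1]='B': occ=1, LF[1]=C('B')+1=10+1=11
L[2]='A': occ=0, LF[2]=C('A')+0=9+0=9
L[3]='1': occ=0, LF[3]=C('1')+0=5+0=5
L[4]='2': occ=0, LF[4]=C('2')+0=7+0=7
L[5]='0': occ=0, LF[5]=C('0')+0=1+0=1
L[6]='0': occ=1, LF[6]=C('0')+1=1+1=2
L[7]='$': occ=0, LF[7]=C('$')+0=0+0=0
L[8]='C': occ=0, LF[8]=C('C')+0=12+0=12
L[9]='2': occ=1, LF[9]=C('2')+1=7+1=8
L[10]='0': occ=2, LF[10]=C('0')+2=1+2=3
L[11]='1': occ=1, LF[11]=C('1')+1=5+1=6
L[12]='C': occ=1, LF[12]=C('C')+1=12+1=13
L[13]='0': occ=3, LF[13]=C('0')+3=1+3=4

Answer: 10 11 9 5 7 1 2 0 12 8 3 6 13 4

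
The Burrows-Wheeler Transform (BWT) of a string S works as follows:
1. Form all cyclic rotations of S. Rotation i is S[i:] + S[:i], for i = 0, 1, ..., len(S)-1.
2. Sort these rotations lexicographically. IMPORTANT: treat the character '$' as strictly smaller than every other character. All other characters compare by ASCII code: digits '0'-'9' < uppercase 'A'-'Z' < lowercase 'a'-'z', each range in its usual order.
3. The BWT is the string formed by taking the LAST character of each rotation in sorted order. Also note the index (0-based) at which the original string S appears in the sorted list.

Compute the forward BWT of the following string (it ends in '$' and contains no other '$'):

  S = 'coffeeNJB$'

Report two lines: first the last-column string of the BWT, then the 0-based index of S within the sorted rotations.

Answer: BJNe$effoc
4

Derivation:
All 10 rotations (rotation i = S[i:]+S[:i]):
  rot[0] = coffeeNJB$
  rot[1] = offeeNJB$c
  rot[2] = ffeeNJB$co
  rot[3] = feeNJB$cof
  rot[4] = eeNJB$coff
  rot[5] = eNJB$coffe
  rot[6] = NJB$coffee
  rot[7] = JB$coffeeN
  rot[8] = B$coffeeNJ
  rot[9] = $coffeeNJB
Sorted (with $ < everything):
  sorted[0] = $coffeeNJB  (last char: 'B')
  sorted[1] = B$coffeeNJ  (last char: 'J')
  sorted[2] = JB$coffeeN  (last char: 'N')
  sorted[3] = NJB$coffee  (last char: 'e')
  sorted[4] = coffeeNJB$  (last char: '$')
  sorted[5] = eNJB$coffe  (last char: 'e')
  sorted[6] = eeNJB$coff  (last char: 'f')
  sorted[7] = feeNJB$cof  (last char: 'f')
  sorted[8] = ffeeNJB$co  (last char: 'o')
  sorted[9] = offeeNJB$c  (last char: 'c')
Last column: BJNe$effoc
Original string S is at sorted index 4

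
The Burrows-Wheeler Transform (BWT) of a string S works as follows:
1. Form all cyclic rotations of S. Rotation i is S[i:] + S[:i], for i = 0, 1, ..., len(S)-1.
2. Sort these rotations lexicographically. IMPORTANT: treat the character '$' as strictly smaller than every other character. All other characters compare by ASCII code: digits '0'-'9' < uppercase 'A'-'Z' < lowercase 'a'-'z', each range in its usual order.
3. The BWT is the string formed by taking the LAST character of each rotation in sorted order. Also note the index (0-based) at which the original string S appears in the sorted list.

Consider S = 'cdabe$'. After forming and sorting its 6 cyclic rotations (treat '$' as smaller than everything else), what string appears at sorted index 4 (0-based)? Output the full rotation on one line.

Answer: dabe$c

Derivation:
All 6 rotations (rotation i = S[i:]+S[:i]):
  rot[0] = cdabe$
  rot[1] = dabe$c
  rot[2] = abe$cd
  rot[3] = be$cda
  rot[4] = e$cdab
  rot[5] = $cdabe
Sorted (with $ < everything):
  sorted[0] = $cdabe
  sorted[1] = abe$cd
  sorted[2] = be$cda
  sorted[3] = cdabe$
  sorted[4] = dabe$c
  sorted[5] = e$cdab
sorted[4] = dabe$c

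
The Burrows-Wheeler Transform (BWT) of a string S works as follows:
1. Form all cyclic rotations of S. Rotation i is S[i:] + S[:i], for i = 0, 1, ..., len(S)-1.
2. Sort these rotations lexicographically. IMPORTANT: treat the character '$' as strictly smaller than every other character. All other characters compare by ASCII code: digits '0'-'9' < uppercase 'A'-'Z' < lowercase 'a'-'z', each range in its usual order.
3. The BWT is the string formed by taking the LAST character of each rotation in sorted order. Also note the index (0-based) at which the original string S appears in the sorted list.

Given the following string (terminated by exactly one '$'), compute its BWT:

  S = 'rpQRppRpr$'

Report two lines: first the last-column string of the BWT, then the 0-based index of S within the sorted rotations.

Answer: rpQprpRRp$
9

Derivation:
All 10 rotations (rotation i = S[i:]+S[:i]):
  rot[0] = rpQRppRpr$
  rot[1] = pQRppRpr$r
  rot[2] = QRppRpr$rp
  rot[3] = RppRpr$rpQ
  rot[4] = ppRpr$rpQR
  rot[5] = pRpr$rpQRp
  rot[6] = Rpr$rpQRpp
  rot[7] = pr$rpQRppR
  rot[8] = r$rpQRppRp
  rot[9] = $rpQRppRpr
Sorted (with $ < everything):
  sorted[0] = $rpQRppRpr  (last char: 'r')
  sorted[1] = QRppRpr$rp  (last char: 'p')
  sorted[2] = RppRpr$rpQ  (last char: 'Q')
  sorted[3] = Rpr$rpQRpp  (last char: 'p')
  sorted[4] = pQRppRpr$r  (last char: 'r')
  sorted[5] = pRpr$rpQRp  (last char: 'p')
  sorted[6] = ppRpr$rpQR  (last char: 'R')
  sorted[7] = pr$rpQRppR  (last char: 'R')
  sorted[8] = r$rpQRppRp  (last char: 'p')
  sorted[9] = rpQRppRpr$  (last char: '$')
Last column: rpQprpRRp$
Original string S is at sorted index 9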